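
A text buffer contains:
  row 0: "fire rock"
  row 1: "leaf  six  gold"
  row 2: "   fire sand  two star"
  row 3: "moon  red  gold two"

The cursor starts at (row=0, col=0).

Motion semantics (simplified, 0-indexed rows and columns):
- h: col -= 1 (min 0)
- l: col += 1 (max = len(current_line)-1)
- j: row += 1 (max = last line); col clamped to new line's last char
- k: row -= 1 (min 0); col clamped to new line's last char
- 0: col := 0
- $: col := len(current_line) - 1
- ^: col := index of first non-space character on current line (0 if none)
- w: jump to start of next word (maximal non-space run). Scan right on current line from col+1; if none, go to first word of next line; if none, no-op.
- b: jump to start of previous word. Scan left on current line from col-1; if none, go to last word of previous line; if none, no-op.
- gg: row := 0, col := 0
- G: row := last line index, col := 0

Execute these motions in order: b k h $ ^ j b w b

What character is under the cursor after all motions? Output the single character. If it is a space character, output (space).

Answer: r

Derivation:
After 1 (b): row=0 col=0 char='f'
After 2 (k): row=0 col=0 char='f'
After 3 (h): row=0 col=0 char='f'
After 4 ($): row=0 col=8 char='k'
After 5 (^): row=0 col=0 char='f'
After 6 (j): row=1 col=0 char='l'
After 7 (b): row=0 col=5 char='r'
After 8 (w): row=1 col=0 char='l'
After 9 (b): row=0 col=5 char='r'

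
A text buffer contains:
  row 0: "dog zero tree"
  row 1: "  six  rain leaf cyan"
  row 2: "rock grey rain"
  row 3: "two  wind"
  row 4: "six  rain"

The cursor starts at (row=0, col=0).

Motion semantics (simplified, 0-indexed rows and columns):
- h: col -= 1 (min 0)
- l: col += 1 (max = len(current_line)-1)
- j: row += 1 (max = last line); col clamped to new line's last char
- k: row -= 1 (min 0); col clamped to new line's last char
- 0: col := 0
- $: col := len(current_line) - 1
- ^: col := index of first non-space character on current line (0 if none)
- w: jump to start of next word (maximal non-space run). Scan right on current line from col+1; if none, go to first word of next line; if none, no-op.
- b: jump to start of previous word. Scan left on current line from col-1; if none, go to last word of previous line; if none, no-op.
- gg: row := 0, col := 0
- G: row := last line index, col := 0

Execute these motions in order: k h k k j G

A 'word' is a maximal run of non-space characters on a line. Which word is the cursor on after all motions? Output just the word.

After 1 (k): row=0 col=0 char='d'
After 2 (h): row=0 col=0 char='d'
After 3 (k): row=0 col=0 char='d'
After 4 (k): row=0 col=0 char='d'
After 5 (j): row=1 col=0 char='_'
After 6 (G): row=4 col=0 char='s'

Answer: six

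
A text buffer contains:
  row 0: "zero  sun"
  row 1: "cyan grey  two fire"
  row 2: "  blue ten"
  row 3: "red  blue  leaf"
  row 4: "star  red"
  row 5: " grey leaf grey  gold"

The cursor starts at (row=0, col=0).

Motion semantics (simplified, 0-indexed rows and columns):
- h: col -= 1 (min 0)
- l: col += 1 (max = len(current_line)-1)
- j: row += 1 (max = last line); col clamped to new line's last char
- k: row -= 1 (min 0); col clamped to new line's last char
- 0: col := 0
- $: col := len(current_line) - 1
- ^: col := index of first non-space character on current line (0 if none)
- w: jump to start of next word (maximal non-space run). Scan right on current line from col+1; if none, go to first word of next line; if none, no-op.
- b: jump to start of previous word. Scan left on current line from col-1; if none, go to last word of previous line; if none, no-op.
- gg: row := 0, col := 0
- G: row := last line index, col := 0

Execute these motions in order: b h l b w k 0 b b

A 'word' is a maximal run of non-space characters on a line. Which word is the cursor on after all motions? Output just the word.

After 1 (b): row=0 col=0 char='z'
After 2 (h): row=0 col=0 char='z'
After 3 (l): row=0 col=1 char='e'
After 4 (b): row=0 col=0 char='z'
After 5 (w): row=0 col=6 char='s'
After 6 (k): row=0 col=6 char='s'
After 7 (0): row=0 col=0 char='z'
After 8 (b): row=0 col=0 char='z'
After 9 (b): row=0 col=0 char='z'

Answer: zero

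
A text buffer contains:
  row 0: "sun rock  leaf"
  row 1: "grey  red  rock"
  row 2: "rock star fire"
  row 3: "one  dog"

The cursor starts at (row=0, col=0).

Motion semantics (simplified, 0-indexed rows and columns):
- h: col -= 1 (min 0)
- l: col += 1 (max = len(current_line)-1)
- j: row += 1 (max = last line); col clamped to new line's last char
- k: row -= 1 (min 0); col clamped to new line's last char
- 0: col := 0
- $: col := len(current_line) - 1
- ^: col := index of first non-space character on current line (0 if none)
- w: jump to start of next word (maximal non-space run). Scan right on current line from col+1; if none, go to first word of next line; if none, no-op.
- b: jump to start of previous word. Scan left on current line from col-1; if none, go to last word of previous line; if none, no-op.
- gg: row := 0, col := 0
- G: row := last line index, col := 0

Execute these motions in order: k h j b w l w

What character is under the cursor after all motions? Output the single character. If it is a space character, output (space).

After 1 (k): row=0 col=0 char='s'
After 2 (h): row=0 col=0 char='s'
After 3 (j): row=1 col=0 char='g'
After 4 (b): row=0 col=10 char='l'
After 5 (w): row=1 col=0 char='g'
After 6 (l): row=1 col=1 char='r'
After 7 (w): row=1 col=6 char='r'

Answer: r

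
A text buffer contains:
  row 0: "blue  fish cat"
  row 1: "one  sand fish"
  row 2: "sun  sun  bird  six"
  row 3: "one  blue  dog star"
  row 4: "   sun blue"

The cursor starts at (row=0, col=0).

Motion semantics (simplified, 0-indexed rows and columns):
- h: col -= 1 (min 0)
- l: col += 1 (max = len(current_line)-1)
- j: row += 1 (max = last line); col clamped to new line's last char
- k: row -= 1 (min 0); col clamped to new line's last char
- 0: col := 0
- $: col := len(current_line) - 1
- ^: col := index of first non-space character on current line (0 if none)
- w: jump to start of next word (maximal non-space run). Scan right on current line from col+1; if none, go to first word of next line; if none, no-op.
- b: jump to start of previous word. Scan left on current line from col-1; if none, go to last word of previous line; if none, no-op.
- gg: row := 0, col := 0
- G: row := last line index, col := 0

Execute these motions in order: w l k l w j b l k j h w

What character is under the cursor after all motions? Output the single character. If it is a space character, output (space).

After 1 (w): row=0 col=6 char='f'
After 2 (l): row=0 col=7 char='i'
After 3 (k): row=0 col=7 char='i'
After 4 (l): row=0 col=8 char='s'
After 5 (w): row=0 col=11 char='c'
After 6 (j): row=1 col=11 char='i'
After 7 (b): row=1 col=10 char='f'
After 8 (l): row=1 col=11 char='i'
After 9 (k): row=0 col=11 char='c'
After 10 (j): row=1 col=11 char='i'
After 11 (h): row=1 col=10 char='f'
After 12 (w): row=2 col=0 char='s'

Answer: s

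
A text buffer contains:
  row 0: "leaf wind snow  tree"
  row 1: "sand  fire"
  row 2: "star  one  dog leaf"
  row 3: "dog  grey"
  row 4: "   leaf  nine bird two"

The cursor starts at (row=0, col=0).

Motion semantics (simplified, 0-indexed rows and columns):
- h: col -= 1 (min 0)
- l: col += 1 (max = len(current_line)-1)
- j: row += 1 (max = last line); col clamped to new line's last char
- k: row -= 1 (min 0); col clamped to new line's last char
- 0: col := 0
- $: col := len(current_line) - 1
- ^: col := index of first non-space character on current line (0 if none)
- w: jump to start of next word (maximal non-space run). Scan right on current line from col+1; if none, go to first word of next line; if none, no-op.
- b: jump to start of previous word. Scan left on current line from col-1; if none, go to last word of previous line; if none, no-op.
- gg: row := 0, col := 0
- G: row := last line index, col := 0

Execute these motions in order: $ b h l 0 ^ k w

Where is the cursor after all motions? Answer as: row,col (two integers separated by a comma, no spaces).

Answer: 0,5

Derivation:
After 1 ($): row=0 col=19 char='e'
After 2 (b): row=0 col=16 char='t'
After 3 (h): row=0 col=15 char='_'
After 4 (l): row=0 col=16 char='t'
After 5 (0): row=0 col=0 char='l'
After 6 (^): row=0 col=0 char='l'
After 7 (k): row=0 col=0 char='l'
After 8 (w): row=0 col=5 char='w'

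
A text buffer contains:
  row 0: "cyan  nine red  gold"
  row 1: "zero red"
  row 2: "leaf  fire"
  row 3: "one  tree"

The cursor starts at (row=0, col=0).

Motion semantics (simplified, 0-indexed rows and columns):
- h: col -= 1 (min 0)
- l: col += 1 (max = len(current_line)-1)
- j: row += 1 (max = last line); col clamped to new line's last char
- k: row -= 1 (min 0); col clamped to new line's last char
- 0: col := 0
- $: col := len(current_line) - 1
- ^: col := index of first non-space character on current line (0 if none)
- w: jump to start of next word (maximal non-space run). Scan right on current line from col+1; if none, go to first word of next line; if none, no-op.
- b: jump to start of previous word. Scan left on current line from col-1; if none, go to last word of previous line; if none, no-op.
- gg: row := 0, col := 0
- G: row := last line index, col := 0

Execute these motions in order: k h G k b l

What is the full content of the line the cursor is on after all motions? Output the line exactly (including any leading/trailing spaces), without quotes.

Answer: zero red

Derivation:
After 1 (k): row=0 col=0 char='c'
After 2 (h): row=0 col=0 char='c'
After 3 (G): row=3 col=0 char='o'
After 4 (k): row=2 col=0 char='l'
After 5 (b): row=1 col=5 char='r'
After 6 (l): row=1 col=6 char='e'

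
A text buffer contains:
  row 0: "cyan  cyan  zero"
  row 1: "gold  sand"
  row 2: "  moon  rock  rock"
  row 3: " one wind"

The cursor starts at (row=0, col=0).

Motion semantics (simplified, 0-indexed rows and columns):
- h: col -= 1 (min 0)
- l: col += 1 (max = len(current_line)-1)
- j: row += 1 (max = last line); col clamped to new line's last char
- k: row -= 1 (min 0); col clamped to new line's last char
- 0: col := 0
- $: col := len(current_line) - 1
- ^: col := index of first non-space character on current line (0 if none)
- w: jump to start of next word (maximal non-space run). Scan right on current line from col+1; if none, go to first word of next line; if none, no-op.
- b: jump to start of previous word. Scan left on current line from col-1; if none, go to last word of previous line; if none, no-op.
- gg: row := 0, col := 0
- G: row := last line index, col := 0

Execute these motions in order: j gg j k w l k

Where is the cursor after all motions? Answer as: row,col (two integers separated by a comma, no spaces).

After 1 (j): row=1 col=0 char='g'
After 2 (gg): row=0 col=0 char='c'
After 3 (j): row=1 col=0 char='g'
After 4 (k): row=0 col=0 char='c'
After 5 (w): row=0 col=6 char='c'
After 6 (l): row=0 col=7 char='y'
After 7 (k): row=0 col=7 char='y'

Answer: 0,7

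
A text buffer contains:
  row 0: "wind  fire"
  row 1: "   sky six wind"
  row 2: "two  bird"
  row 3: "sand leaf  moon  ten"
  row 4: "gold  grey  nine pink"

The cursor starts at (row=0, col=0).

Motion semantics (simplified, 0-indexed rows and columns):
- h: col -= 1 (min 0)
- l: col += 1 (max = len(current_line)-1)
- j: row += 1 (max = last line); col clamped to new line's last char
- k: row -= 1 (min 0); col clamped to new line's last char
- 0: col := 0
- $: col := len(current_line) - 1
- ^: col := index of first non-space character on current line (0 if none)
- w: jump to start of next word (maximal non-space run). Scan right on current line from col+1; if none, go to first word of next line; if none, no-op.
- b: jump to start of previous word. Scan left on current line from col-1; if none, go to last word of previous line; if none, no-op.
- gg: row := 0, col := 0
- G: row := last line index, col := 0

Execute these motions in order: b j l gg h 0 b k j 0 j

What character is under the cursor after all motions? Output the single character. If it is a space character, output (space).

After 1 (b): row=0 col=0 char='w'
After 2 (j): row=1 col=0 char='_'
After 3 (l): row=1 col=1 char='_'
After 4 (gg): row=0 col=0 char='w'
After 5 (h): row=0 col=0 char='w'
After 6 (0): row=0 col=0 char='w'
After 7 (b): row=0 col=0 char='w'
After 8 (k): row=0 col=0 char='w'
After 9 (j): row=1 col=0 char='_'
After 10 (0): row=1 col=0 char='_'
After 11 (j): row=2 col=0 char='t'

Answer: t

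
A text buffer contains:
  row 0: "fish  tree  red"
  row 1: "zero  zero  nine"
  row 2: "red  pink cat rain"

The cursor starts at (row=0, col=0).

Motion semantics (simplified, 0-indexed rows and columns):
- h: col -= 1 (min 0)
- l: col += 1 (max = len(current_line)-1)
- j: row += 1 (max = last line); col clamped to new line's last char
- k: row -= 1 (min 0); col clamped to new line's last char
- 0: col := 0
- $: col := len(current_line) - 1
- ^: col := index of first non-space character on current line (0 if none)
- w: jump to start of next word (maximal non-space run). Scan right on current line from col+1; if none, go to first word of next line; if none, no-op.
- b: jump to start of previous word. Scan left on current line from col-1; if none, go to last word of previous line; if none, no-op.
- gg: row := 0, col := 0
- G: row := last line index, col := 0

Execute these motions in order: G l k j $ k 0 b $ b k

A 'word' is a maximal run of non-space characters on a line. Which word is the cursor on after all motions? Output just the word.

After 1 (G): row=2 col=0 char='r'
After 2 (l): row=2 col=1 char='e'
After 3 (k): row=1 col=1 char='e'
After 4 (j): row=2 col=1 char='e'
After 5 ($): row=2 col=17 char='n'
After 6 (k): row=1 col=15 char='e'
After 7 (0): row=1 col=0 char='z'
After 8 (b): row=0 col=12 char='r'
After 9 ($): row=0 col=14 char='d'
After 10 (b): row=0 col=12 char='r'
After 11 (k): row=0 col=12 char='r'

Answer: red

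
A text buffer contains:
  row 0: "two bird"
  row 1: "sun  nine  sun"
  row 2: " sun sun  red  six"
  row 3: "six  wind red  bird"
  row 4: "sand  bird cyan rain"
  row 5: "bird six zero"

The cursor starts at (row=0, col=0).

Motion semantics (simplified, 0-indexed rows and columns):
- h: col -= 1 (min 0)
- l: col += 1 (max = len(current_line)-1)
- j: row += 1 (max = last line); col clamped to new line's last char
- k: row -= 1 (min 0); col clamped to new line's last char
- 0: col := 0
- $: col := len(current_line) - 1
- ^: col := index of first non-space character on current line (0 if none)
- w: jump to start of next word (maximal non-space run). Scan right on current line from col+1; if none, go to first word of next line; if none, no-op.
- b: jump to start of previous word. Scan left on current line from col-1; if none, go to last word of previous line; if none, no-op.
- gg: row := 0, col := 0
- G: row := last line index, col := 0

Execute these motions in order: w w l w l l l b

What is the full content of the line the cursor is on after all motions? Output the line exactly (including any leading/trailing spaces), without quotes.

Answer: sun  nine  sun

Derivation:
After 1 (w): row=0 col=4 char='b'
After 2 (w): row=1 col=0 char='s'
After 3 (l): row=1 col=1 char='u'
After 4 (w): row=1 col=5 char='n'
After 5 (l): row=1 col=6 char='i'
After 6 (l): row=1 col=7 char='n'
After 7 (l): row=1 col=8 char='e'
After 8 (b): row=1 col=5 char='n'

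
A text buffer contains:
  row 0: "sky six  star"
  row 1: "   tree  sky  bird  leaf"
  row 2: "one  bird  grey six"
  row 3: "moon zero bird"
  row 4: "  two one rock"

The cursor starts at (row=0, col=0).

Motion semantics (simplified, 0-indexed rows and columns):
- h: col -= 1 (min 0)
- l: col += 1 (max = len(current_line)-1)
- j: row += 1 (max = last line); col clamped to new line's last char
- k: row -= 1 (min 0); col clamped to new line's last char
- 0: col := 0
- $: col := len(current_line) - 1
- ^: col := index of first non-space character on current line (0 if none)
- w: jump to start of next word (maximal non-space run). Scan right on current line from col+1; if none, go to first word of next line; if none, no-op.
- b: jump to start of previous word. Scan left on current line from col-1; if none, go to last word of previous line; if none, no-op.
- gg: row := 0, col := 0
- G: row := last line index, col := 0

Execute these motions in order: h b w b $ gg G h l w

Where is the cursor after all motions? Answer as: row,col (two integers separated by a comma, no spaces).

After 1 (h): row=0 col=0 char='s'
After 2 (b): row=0 col=0 char='s'
After 3 (w): row=0 col=4 char='s'
After 4 (b): row=0 col=0 char='s'
After 5 ($): row=0 col=12 char='r'
After 6 (gg): row=0 col=0 char='s'
After 7 (G): row=4 col=0 char='_'
After 8 (h): row=4 col=0 char='_'
After 9 (l): row=4 col=1 char='_'
After 10 (w): row=4 col=2 char='t'

Answer: 4,2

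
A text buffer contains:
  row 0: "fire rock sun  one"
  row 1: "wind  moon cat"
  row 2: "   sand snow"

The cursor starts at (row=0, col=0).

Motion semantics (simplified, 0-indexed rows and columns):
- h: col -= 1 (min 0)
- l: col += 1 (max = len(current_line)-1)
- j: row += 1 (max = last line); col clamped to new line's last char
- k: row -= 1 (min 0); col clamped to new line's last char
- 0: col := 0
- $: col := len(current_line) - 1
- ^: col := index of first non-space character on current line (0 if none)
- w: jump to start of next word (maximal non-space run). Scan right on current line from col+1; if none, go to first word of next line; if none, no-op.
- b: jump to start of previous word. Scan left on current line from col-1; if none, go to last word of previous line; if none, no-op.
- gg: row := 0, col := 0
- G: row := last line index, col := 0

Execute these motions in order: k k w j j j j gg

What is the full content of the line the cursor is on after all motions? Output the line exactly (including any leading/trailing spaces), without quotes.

Answer: fire rock sun  one

Derivation:
After 1 (k): row=0 col=0 char='f'
After 2 (k): row=0 col=0 char='f'
After 3 (w): row=0 col=5 char='r'
After 4 (j): row=1 col=5 char='_'
After 5 (j): row=2 col=5 char='n'
After 6 (j): row=2 col=5 char='n'
After 7 (j): row=2 col=5 char='n'
After 8 (gg): row=0 col=0 char='f'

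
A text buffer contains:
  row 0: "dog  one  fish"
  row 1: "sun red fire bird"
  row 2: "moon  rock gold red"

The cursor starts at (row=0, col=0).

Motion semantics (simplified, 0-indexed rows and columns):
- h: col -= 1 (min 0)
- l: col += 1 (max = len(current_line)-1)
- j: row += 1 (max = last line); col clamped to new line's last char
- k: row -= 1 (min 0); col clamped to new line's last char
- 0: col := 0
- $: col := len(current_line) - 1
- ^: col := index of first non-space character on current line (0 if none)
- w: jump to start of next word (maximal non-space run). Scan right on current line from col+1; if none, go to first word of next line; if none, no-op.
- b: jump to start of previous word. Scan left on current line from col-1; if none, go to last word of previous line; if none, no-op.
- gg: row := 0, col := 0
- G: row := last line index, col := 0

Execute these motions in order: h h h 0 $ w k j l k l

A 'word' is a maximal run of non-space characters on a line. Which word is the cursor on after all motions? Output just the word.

After 1 (h): row=0 col=0 char='d'
After 2 (h): row=0 col=0 char='d'
After 3 (h): row=0 col=0 char='d'
After 4 (0): row=0 col=0 char='d'
After 5 ($): row=0 col=13 char='h'
After 6 (w): row=1 col=0 char='s'
After 7 (k): row=0 col=0 char='d'
After 8 (j): row=1 col=0 char='s'
After 9 (l): row=1 col=1 char='u'
After 10 (k): row=0 col=1 char='o'
After 11 (l): row=0 col=2 char='g'

Answer: dog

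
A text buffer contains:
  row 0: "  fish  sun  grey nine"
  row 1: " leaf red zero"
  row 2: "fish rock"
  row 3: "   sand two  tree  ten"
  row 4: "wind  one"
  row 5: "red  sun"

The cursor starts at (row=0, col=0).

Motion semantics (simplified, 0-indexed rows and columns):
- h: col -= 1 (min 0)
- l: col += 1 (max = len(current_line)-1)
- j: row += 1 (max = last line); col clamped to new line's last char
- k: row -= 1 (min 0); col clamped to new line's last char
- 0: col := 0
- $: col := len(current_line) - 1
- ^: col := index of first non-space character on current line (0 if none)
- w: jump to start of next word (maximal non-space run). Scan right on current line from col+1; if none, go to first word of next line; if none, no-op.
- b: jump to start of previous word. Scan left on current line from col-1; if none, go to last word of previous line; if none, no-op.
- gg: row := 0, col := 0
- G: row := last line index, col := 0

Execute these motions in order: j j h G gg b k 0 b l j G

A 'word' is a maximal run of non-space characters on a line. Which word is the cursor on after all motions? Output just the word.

Answer: red

Derivation:
After 1 (j): row=1 col=0 char='_'
After 2 (j): row=2 col=0 char='f'
After 3 (h): row=2 col=0 char='f'
After 4 (G): row=5 col=0 char='r'
After 5 (gg): row=0 col=0 char='_'
After 6 (b): row=0 col=0 char='_'
After 7 (k): row=0 col=0 char='_'
After 8 (0): row=0 col=0 char='_'
After 9 (b): row=0 col=0 char='_'
After 10 (l): row=0 col=1 char='_'
After 11 (j): row=1 col=1 char='l'
After 12 (G): row=5 col=0 char='r'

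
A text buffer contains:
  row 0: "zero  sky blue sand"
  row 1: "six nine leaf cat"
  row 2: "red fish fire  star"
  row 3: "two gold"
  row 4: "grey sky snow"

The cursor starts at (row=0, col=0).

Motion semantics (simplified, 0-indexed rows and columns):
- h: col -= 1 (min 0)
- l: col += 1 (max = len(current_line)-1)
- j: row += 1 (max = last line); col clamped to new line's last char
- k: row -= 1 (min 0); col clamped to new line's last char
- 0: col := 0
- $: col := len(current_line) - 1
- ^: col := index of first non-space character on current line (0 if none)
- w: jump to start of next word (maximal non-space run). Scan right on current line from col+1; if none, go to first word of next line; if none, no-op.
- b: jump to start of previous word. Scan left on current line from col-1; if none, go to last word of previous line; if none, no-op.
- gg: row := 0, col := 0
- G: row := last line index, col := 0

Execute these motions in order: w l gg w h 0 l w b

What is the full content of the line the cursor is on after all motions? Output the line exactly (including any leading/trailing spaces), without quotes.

After 1 (w): row=0 col=6 char='s'
After 2 (l): row=0 col=7 char='k'
After 3 (gg): row=0 col=0 char='z'
After 4 (w): row=0 col=6 char='s'
After 5 (h): row=0 col=5 char='_'
After 6 (0): row=0 col=0 char='z'
After 7 (l): row=0 col=1 char='e'
After 8 (w): row=0 col=6 char='s'
After 9 (b): row=0 col=0 char='z'

Answer: zero  sky blue sand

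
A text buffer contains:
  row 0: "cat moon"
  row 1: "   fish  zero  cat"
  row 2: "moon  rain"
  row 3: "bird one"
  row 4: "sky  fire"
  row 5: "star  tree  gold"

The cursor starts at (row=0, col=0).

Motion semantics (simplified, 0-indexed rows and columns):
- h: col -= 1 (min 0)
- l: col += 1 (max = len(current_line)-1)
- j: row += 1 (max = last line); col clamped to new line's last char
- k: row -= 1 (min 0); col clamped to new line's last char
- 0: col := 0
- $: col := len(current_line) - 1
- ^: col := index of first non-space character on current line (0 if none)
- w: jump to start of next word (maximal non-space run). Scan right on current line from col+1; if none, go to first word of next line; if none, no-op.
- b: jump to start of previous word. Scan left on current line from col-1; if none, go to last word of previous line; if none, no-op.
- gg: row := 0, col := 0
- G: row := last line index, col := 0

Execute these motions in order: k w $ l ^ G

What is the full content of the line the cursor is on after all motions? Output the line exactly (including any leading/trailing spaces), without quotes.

Answer: star  tree  gold

Derivation:
After 1 (k): row=0 col=0 char='c'
After 2 (w): row=0 col=4 char='m'
After 3 ($): row=0 col=7 char='n'
After 4 (l): row=0 col=7 char='n'
After 5 (^): row=0 col=0 char='c'
After 6 (G): row=5 col=0 char='s'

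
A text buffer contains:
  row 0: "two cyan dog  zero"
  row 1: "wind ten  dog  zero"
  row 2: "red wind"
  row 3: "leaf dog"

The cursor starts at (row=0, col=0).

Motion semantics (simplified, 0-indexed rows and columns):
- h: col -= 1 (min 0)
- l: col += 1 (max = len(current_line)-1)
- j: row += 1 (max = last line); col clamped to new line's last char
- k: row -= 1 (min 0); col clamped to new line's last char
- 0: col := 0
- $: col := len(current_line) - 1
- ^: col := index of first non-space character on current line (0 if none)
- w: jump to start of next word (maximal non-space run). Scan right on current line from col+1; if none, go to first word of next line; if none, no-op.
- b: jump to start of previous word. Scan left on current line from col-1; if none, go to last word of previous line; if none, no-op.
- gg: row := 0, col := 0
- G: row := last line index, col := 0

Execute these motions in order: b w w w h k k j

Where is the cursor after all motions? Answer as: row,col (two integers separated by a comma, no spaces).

After 1 (b): row=0 col=0 char='t'
After 2 (w): row=0 col=4 char='c'
After 3 (w): row=0 col=9 char='d'
After 4 (w): row=0 col=14 char='z'
After 5 (h): row=0 col=13 char='_'
After 6 (k): row=0 col=13 char='_'
After 7 (k): row=0 col=13 char='_'
After 8 (j): row=1 col=13 char='_'

Answer: 1,13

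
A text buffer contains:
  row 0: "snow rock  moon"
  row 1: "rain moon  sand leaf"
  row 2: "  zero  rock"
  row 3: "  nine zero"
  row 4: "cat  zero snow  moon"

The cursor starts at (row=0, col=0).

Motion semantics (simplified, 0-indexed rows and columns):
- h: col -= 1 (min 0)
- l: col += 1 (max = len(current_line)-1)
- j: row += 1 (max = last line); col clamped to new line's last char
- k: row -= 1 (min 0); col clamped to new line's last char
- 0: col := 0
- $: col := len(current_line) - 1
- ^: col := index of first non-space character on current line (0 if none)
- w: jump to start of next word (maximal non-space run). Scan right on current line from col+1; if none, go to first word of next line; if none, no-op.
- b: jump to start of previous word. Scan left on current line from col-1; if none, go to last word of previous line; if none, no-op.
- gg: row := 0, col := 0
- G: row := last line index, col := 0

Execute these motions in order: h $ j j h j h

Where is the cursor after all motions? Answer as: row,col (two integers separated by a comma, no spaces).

Answer: 3,9

Derivation:
After 1 (h): row=0 col=0 char='s'
After 2 ($): row=0 col=14 char='n'
After 3 (j): row=1 col=14 char='d'
After 4 (j): row=2 col=11 char='k'
After 5 (h): row=2 col=10 char='c'
After 6 (j): row=3 col=10 char='o'
After 7 (h): row=3 col=9 char='r'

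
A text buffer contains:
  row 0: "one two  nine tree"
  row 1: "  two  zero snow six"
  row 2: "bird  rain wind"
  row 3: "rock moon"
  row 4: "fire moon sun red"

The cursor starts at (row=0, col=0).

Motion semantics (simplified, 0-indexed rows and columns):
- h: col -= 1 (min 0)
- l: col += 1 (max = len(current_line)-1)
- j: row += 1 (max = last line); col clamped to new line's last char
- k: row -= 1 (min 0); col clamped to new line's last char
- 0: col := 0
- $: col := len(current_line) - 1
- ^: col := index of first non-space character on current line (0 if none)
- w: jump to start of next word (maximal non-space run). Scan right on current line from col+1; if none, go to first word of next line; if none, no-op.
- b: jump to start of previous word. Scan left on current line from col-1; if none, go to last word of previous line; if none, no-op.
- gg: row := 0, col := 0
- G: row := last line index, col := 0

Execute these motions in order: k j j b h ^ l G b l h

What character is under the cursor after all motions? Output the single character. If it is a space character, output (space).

Answer: m

Derivation:
After 1 (k): row=0 col=0 char='o'
After 2 (j): row=1 col=0 char='_'
After 3 (j): row=2 col=0 char='b'
After 4 (b): row=1 col=17 char='s'
After 5 (h): row=1 col=16 char='_'
After 6 (^): row=1 col=2 char='t'
After 7 (l): row=1 col=3 char='w'
After 8 (G): row=4 col=0 char='f'
After 9 (b): row=3 col=5 char='m'
After 10 (l): row=3 col=6 char='o'
After 11 (h): row=3 col=5 char='m'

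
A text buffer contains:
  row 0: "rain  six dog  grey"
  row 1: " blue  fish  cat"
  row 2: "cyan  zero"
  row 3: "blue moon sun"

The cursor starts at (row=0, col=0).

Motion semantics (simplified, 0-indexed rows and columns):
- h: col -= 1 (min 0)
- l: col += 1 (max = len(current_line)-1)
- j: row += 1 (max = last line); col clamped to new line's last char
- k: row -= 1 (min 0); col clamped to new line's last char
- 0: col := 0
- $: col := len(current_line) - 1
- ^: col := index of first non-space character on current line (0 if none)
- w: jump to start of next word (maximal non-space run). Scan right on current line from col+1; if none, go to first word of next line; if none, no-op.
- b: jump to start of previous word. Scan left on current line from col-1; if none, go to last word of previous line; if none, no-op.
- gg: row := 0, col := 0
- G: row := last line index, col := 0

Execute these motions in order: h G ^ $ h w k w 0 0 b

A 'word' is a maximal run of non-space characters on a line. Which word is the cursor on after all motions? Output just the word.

After 1 (h): row=0 col=0 char='r'
After 2 (G): row=3 col=0 char='b'
After 3 (^): row=3 col=0 char='b'
After 4 ($): row=3 col=12 char='n'
After 5 (h): row=3 col=11 char='u'
After 6 (w): row=3 col=11 char='u'
After 7 (k): row=2 col=9 char='o'
After 8 (w): row=3 col=0 char='b'
After 9 (0): row=3 col=0 char='b'
After 10 (0): row=3 col=0 char='b'
After 11 (b): row=2 col=6 char='z'

Answer: zero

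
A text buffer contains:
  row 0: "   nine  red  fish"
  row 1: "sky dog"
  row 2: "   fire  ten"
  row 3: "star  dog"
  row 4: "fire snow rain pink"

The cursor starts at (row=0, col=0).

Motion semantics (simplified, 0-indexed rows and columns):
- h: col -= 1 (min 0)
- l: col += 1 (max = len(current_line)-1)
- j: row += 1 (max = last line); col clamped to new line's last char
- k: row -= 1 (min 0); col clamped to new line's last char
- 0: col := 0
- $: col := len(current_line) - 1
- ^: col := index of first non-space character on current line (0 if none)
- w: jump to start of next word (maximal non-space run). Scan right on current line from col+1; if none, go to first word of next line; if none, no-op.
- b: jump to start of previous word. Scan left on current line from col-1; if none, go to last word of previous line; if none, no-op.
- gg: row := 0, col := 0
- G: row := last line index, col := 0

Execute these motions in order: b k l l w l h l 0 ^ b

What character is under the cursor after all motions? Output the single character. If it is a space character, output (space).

After 1 (b): row=0 col=0 char='_'
After 2 (k): row=0 col=0 char='_'
After 3 (l): row=0 col=1 char='_'
After 4 (l): row=0 col=2 char='_'
After 5 (w): row=0 col=3 char='n'
After 6 (l): row=0 col=4 char='i'
After 7 (h): row=0 col=3 char='n'
After 8 (l): row=0 col=4 char='i'
After 9 (0): row=0 col=0 char='_'
After 10 (^): row=0 col=3 char='n'
After 11 (b): row=0 col=3 char='n'

Answer: n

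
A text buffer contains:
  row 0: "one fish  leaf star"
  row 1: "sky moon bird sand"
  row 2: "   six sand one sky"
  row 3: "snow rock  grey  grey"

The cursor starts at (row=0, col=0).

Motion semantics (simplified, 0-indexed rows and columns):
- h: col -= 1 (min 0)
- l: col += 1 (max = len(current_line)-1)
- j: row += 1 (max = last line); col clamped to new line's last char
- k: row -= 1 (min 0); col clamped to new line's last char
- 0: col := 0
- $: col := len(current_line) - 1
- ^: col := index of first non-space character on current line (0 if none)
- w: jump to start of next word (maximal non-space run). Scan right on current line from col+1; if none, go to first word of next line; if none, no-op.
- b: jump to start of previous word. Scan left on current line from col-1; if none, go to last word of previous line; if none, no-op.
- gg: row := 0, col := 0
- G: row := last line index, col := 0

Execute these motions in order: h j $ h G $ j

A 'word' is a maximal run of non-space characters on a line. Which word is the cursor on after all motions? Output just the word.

After 1 (h): row=0 col=0 char='o'
After 2 (j): row=1 col=0 char='s'
After 3 ($): row=1 col=17 char='d'
After 4 (h): row=1 col=16 char='n'
After 5 (G): row=3 col=0 char='s'
After 6 ($): row=3 col=20 char='y'
After 7 (j): row=3 col=20 char='y'

Answer: grey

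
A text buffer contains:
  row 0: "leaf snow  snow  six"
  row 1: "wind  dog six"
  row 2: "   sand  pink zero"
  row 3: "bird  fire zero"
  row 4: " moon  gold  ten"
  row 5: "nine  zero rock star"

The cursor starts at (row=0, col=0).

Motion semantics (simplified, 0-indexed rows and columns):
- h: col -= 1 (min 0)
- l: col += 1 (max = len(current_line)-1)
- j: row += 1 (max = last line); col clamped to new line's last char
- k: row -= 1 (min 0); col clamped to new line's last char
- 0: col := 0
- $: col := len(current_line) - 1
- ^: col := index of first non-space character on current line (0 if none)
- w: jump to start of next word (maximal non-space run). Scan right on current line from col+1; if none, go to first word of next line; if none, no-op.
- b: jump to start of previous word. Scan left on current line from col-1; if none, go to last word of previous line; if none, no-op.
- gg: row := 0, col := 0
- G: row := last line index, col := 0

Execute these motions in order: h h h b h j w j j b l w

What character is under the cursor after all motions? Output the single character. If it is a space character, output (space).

Answer: f

Derivation:
After 1 (h): row=0 col=0 char='l'
After 2 (h): row=0 col=0 char='l'
After 3 (h): row=0 col=0 char='l'
After 4 (b): row=0 col=0 char='l'
After 5 (h): row=0 col=0 char='l'
After 6 (j): row=1 col=0 char='w'
After 7 (w): row=1 col=6 char='d'
After 8 (j): row=2 col=6 char='d'
After 9 (j): row=3 col=6 char='f'
After 10 (b): row=3 col=0 char='b'
After 11 (l): row=3 col=1 char='i'
After 12 (w): row=3 col=6 char='f'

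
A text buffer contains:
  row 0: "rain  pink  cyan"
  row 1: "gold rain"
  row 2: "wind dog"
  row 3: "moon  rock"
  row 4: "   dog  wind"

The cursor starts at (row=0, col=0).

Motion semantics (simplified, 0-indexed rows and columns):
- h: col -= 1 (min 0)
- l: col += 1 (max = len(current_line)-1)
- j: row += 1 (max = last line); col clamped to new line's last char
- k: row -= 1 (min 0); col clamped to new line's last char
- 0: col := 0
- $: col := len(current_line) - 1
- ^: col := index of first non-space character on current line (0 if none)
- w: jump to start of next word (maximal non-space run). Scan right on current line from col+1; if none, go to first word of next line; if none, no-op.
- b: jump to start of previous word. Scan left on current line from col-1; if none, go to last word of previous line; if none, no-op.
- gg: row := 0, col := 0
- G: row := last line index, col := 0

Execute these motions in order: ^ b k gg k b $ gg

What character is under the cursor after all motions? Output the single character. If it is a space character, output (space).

After 1 (^): row=0 col=0 char='r'
After 2 (b): row=0 col=0 char='r'
After 3 (k): row=0 col=0 char='r'
After 4 (gg): row=0 col=0 char='r'
After 5 (k): row=0 col=0 char='r'
After 6 (b): row=0 col=0 char='r'
After 7 ($): row=0 col=15 char='n'
After 8 (gg): row=0 col=0 char='r'

Answer: r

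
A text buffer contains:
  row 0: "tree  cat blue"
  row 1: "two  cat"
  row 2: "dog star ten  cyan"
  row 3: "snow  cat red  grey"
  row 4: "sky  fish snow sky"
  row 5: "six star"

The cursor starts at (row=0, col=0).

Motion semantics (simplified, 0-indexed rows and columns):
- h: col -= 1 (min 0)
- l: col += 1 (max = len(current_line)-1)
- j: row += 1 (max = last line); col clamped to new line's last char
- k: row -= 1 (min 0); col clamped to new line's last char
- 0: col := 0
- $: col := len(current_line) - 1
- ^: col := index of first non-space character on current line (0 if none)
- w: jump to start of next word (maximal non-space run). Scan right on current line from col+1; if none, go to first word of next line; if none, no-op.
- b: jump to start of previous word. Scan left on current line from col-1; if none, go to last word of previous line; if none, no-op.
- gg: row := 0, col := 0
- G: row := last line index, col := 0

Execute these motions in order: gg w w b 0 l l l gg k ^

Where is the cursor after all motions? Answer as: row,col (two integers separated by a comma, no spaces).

After 1 (gg): row=0 col=0 char='t'
After 2 (w): row=0 col=6 char='c'
After 3 (w): row=0 col=10 char='b'
After 4 (b): row=0 col=6 char='c'
After 5 (0): row=0 col=0 char='t'
After 6 (l): row=0 col=1 char='r'
After 7 (l): row=0 col=2 char='e'
After 8 (l): row=0 col=3 char='e'
After 9 (gg): row=0 col=0 char='t'
After 10 (k): row=0 col=0 char='t'
After 11 (^): row=0 col=0 char='t'

Answer: 0,0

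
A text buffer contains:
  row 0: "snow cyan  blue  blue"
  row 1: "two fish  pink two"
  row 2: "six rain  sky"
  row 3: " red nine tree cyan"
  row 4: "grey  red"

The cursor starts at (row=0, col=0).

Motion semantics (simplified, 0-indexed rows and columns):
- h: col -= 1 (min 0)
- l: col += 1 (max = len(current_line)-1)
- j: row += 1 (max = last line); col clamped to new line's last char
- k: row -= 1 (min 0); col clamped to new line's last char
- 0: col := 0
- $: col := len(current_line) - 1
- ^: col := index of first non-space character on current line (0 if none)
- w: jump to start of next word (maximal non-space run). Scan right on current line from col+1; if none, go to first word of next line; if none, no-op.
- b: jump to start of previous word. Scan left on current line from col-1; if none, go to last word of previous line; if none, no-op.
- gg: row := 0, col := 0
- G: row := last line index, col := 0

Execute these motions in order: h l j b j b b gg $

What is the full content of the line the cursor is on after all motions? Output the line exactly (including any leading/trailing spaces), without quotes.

After 1 (h): row=0 col=0 char='s'
After 2 (l): row=0 col=1 char='n'
After 3 (j): row=1 col=1 char='w'
After 4 (b): row=1 col=0 char='t'
After 5 (j): row=2 col=0 char='s'
After 6 (b): row=1 col=15 char='t'
After 7 (b): row=1 col=10 char='p'
After 8 (gg): row=0 col=0 char='s'
After 9 ($): row=0 col=20 char='e'

Answer: snow cyan  blue  blue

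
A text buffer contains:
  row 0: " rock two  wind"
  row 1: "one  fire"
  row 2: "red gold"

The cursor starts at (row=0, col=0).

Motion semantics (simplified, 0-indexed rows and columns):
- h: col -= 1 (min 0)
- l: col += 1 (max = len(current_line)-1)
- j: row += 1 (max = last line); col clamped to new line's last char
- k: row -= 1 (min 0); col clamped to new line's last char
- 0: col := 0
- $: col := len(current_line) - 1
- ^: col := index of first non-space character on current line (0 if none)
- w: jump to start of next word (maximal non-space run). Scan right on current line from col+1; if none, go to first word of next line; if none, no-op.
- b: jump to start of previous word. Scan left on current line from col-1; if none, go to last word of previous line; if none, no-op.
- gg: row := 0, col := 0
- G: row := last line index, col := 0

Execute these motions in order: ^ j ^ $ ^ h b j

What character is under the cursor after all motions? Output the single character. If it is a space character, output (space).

After 1 (^): row=0 col=1 char='r'
After 2 (j): row=1 col=1 char='n'
After 3 (^): row=1 col=0 char='o'
After 4 ($): row=1 col=8 char='e'
After 5 (^): row=1 col=0 char='o'
After 6 (h): row=1 col=0 char='o'
After 7 (b): row=0 col=11 char='w'
After 8 (j): row=1 col=8 char='e'

Answer: e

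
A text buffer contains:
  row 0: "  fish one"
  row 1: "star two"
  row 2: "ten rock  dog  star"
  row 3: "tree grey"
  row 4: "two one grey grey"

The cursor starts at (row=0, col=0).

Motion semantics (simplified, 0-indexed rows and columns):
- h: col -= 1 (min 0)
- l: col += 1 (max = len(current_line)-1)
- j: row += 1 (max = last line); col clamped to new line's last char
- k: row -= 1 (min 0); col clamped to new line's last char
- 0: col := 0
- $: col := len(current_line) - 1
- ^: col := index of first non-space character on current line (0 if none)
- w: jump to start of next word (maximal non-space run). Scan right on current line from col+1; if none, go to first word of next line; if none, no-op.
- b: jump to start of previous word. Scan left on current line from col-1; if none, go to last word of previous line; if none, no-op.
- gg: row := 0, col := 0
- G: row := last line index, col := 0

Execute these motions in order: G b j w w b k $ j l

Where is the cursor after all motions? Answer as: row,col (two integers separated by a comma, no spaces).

After 1 (G): row=4 col=0 char='t'
After 2 (b): row=3 col=5 char='g'
After 3 (j): row=4 col=5 char='n'
After 4 (w): row=4 col=8 char='g'
After 5 (w): row=4 col=13 char='g'
After 6 (b): row=4 col=8 char='g'
After 7 (k): row=3 col=8 char='y'
After 8 ($): row=3 col=8 char='y'
After 9 (j): row=4 col=8 char='g'
After 10 (l): row=4 col=9 char='r'

Answer: 4,9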